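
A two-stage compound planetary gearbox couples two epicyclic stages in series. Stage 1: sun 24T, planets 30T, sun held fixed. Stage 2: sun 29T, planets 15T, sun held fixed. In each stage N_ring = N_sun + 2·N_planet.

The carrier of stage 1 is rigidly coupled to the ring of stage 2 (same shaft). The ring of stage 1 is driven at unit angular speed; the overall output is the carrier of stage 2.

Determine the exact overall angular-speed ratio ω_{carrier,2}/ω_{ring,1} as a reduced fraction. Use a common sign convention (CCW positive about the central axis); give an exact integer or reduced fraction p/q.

413/792

Stage 1: N_ring = 24 + 2·30 = 84
Stage 1: 24(ω_s−ω_c) = −84(ω_r−ω_c),  ω_s=0, ω_r=1
Stage 1: 24(0−ω_c) = −84(1−ω_c)  ⇒  108ω_c = 84  ⇒  ω_c = 7/9
  ⇒ ω_c¹/ω_r¹ = 7/9
Stage 2: N_ring = 29 + 2·15 = 59
Stage 2: 29(ω_s−ω_c) = −59(ω_r−ω_c),  ω_s=0, ω_r=1
Stage 2: 29(0−ω_c) = −59(1−ω_c)  ⇒  88ω_c = 59  ⇒  ω_c = 59/88
  ⇒ ω_c²/ω_r² = 59/88
Coupling ω_r² = ω_c¹ ⇒ overall = 7/9 × 59/88 = 413/792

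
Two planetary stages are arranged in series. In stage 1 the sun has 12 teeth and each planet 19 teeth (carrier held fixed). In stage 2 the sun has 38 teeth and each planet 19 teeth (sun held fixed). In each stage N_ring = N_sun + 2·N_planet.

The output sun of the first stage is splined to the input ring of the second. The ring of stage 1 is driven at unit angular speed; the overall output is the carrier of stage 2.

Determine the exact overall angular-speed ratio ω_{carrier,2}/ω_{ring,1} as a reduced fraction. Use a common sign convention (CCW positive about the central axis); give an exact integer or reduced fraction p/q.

Stage 1: N_ring = 12 + 2·19 = 50
Stage 1: 12(ω_s−ω_c) = −50(ω_r−ω_c),  ω_c=0, ω_r=1
Stage 1: ω_s = 0 − (50/12)(1−0) = -25/6
  ⇒ ω_s¹/ω_r¹ = -25/6
Stage 2: N_ring = 38 + 2·19 = 76
Stage 2: 38(ω_s−ω_c) = −76(ω_r−ω_c),  ω_s=0, ω_r=1
Stage 2: 38(0−ω_c) = −76(1−ω_c)  ⇒  114ω_c = 76  ⇒  ω_c = 2/3
  ⇒ ω_c²/ω_r² = 2/3
Coupling ω_r² = ω_s¹ ⇒ overall = -25/6 × 2/3 = -25/9

-25/9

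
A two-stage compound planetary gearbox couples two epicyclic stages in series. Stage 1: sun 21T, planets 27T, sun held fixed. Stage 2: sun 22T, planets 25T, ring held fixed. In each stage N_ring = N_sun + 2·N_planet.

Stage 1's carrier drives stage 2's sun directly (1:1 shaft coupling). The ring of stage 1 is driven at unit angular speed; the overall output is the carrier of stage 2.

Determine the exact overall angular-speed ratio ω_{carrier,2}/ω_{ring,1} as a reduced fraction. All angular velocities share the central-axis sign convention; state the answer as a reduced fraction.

Stage 1: N_ring = 21 + 2·27 = 75
Stage 1: 21(ω_s−ω_c) = −75(ω_r−ω_c),  ω_s=0, ω_r=1
Stage 1: 21(0−ω_c) = −75(1−ω_c)  ⇒  96ω_c = 75  ⇒  ω_c = 25/32
  ⇒ ω_c¹/ω_r¹ = 25/32
Stage 2: N_ring = 22 + 2·25 = 72
Stage 2: 22(ω_s−ω_c) = −72(ω_r−ω_c),  ω_r=0, ω_s=1
Stage 2: 22(1−ω_c) = −72(0−ω_c)  ⇒  94ω_c = 22  ⇒  ω_c = 11/47
  ⇒ ω_c²/ω_s² = 11/47
Coupling ω_s² = ω_c¹ ⇒ overall = 25/32 × 11/47 = 275/1504

275/1504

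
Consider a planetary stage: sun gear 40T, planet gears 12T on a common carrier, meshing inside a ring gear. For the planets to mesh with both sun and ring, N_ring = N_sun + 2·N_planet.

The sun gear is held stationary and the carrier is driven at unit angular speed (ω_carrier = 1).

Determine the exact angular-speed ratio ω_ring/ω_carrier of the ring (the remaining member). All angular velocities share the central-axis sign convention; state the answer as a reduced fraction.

13/8

N_ring = 40 + 2·12 = 64
40(ω_s−ω_c) = −64(ω_r−ω_c),  ω_s=0, ω_c=1
ω_r = 1 − (40/64)(0−1) = 13/8
ω_r/ω_c = 13/8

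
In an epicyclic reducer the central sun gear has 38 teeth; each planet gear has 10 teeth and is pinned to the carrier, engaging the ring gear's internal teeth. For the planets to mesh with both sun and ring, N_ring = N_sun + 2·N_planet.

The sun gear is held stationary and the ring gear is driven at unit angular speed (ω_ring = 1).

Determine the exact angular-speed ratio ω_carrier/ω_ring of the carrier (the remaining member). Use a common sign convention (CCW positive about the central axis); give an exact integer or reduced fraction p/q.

N_ring = 38 + 2·10 = 58
38(ω_s−ω_c) = −58(ω_r−ω_c),  ω_s=0, ω_r=1
38(0−ω_c) = −58(1−ω_c)  ⇒  96ω_c = 58  ⇒  ω_c = 29/48
ω_c/ω_r = 29/48

29/48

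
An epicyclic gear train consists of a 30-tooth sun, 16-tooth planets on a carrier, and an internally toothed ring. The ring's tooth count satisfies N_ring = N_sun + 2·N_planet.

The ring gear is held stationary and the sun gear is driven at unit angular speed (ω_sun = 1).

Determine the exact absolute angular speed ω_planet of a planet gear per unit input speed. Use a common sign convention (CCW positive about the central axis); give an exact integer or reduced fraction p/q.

-15/16

N_ring = 30 + 2·16 = 62
30(ω_s−ω_c) = −62(ω_r−ω_c),  ω_r=0, ω_s=1
30(1−ω_c) = −62(0−ω_c)  ⇒  92ω_c = 30  ⇒  ω_c = 15/46
sun–planet: 30·(1−15/46) = −16·(ω_p−ω_c)  ⇒  ω_p−ω_c = −(30/16)·(31/46) = -465/368
ω_p = 15/46 − 465/368 = -15/16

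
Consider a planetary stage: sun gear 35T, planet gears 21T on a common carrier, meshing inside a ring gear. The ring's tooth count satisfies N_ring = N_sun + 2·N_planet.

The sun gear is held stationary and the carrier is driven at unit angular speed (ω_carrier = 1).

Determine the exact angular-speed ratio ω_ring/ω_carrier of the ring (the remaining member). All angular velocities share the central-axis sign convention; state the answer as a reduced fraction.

N_ring = 35 + 2·21 = 77
35(ω_s−ω_c) = −77(ω_r−ω_c),  ω_s=0, ω_c=1
ω_r = 1 − (35/77)(0−1) = 16/11
ω_r/ω_c = 16/11

16/11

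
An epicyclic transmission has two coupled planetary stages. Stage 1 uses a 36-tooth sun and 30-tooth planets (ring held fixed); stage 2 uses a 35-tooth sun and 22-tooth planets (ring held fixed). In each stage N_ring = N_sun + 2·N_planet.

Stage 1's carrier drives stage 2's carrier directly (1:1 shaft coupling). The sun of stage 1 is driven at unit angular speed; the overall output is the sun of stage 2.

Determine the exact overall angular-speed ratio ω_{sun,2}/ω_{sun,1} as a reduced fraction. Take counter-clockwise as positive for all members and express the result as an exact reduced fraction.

Stage 1: N_ring = 36 + 2·30 = 96
Stage 1: 36(ω_s−ω_c) = −96(ω_r−ω_c),  ω_r=0, ω_s=1
Stage 1: 36(1−ω_c) = −96(0−ω_c)  ⇒  132ω_c = 36  ⇒  ω_c = 3/11
  ⇒ ω_c¹/ω_s¹ = 3/11
Stage 2: N_ring = 35 + 2·22 = 79
Stage 2: 35(ω_s−ω_c) = −79(ω_r−ω_c),  ω_r=0, ω_c=1
Stage 2: ω_s = 1 − (79/35)(0−1) = 114/35
  ⇒ ω_s²/ω_c² = 114/35
Coupling ω_c² = ω_c¹ ⇒ overall = 3/11 × 114/35 = 342/385

342/385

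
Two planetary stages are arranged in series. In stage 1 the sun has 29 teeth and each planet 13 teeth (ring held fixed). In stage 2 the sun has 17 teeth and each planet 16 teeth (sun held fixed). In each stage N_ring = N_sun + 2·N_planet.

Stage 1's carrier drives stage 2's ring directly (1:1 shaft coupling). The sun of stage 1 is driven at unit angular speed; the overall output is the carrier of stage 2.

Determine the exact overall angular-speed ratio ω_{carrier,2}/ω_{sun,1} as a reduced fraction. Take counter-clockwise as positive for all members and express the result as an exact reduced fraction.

203/792

Stage 1: N_ring = 29 + 2·13 = 55
Stage 1: 29(ω_s−ω_c) = −55(ω_r−ω_c),  ω_r=0, ω_s=1
Stage 1: 29(1−ω_c) = −55(0−ω_c)  ⇒  84ω_c = 29  ⇒  ω_c = 29/84
  ⇒ ω_c¹/ω_s¹ = 29/84
Stage 2: N_ring = 17 + 2·16 = 49
Stage 2: 17(ω_s−ω_c) = −49(ω_r−ω_c),  ω_s=0, ω_r=1
Stage 2: 17(0−ω_c) = −49(1−ω_c)  ⇒  66ω_c = 49  ⇒  ω_c = 49/66
  ⇒ ω_c²/ω_r² = 49/66
Coupling ω_r² = ω_c¹ ⇒ overall = 29/84 × 49/66 = 203/792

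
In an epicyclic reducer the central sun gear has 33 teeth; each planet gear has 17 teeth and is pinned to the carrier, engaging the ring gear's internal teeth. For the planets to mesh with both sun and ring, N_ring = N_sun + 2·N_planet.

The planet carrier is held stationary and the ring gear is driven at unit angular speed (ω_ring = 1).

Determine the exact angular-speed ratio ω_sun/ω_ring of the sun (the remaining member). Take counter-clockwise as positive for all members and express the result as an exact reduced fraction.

-67/33

N_ring = 33 + 2·17 = 67
33(ω_s−ω_c) = −67(ω_r−ω_c),  ω_c=0, ω_r=1
ω_s = 0 − (67/33)(1−0) = -67/33
ω_s/ω_r = -67/33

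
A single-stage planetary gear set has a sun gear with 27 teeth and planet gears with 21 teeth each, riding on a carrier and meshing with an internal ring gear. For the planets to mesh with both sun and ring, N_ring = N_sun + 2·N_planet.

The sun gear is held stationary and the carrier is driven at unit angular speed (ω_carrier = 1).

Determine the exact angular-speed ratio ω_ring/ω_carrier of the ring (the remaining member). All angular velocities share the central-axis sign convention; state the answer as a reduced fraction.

N_ring = 27 + 2·21 = 69
27(ω_s−ω_c) = −69(ω_r−ω_c),  ω_s=0, ω_c=1
ω_r = 1 − (27/69)(0−1) = 32/23
ω_r/ω_c = 32/23

32/23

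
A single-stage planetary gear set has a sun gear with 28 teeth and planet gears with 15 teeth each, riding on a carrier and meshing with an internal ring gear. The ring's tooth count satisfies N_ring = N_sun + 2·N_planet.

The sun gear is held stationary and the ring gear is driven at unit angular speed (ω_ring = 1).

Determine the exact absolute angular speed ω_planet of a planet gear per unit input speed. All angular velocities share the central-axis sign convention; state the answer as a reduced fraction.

N_ring = 28 + 2·15 = 58
28(ω_s−ω_c) = −58(ω_r−ω_c),  ω_s=0, ω_r=1
28(0−ω_c) = −58(1−ω_c)  ⇒  86ω_c = 58  ⇒  ω_c = 29/43
sun–planet: 28·(0−29/43) = −15·(ω_p−ω_c)  ⇒  ω_p−ω_c = −(28/15)·(-29/43) = 812/645
ω_p = 29/43 + 812/645 = 29/15

29/15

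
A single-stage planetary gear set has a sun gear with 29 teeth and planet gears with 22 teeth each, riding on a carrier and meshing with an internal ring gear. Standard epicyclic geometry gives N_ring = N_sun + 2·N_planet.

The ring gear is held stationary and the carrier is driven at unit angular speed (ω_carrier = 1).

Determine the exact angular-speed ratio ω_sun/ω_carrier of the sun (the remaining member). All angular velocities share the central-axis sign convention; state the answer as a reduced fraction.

N_ring = 29 + 2·22 = 73
29(ω_s−ω_c) = −73(ω_r−ω_c),  ω_r=0, ω_c=1
ω_s = 1 − (73/29)(0−1) = 102/29
ω_s/ω_c = 102/29

102/29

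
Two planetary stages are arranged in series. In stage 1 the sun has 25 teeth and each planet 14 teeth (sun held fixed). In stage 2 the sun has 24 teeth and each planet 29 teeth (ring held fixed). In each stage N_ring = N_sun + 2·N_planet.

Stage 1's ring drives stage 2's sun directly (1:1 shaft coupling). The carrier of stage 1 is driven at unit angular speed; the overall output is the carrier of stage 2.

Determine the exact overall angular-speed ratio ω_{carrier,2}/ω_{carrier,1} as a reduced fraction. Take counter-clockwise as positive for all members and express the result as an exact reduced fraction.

936/2809

Stage 1: N_ring = 25 + 2·14 = 53
Stage 1: 25(ω_s−ω_c) = −53(ω_r−ω_c),  ω_s=0, ω_c=1
Stage 1: ω_r = 1 − (25/53)(0−1) = 78/53
  ⇒ ω_r¹/ω_c¹ = 78/53
Stage 2: N_ring = 24 + 2·29 = 82
Stage 2: 24(ω_s−ω_c) = −82(ω_r−ω_c),  ω_r=0, ω_s=1
Stage 2: 24(1−ω_c) = −82(0−ω_c)  ⇒  106ω_c = 24  ⇒  ω_c = 12/53
  ⇒ ω_c²/ω_s² = 12/53
Coupling ω_s² = ω_r¹ ⇒ overall = 78/53 × 12/53 = 936/2809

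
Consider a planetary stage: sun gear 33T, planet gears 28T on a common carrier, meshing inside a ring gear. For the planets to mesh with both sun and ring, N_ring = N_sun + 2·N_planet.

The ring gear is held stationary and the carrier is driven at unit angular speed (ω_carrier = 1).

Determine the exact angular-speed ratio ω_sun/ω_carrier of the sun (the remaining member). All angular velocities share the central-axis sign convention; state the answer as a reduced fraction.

122/33

N_ring = 33 + 2·28 = 89
33(ω_s−ω_c) = −89(ω_r−ω_c),  ω_r=0, ω_c=1
ω_s = 1 − (89/33)(0−1) = 122/33
ω_s/ω_c = 122/33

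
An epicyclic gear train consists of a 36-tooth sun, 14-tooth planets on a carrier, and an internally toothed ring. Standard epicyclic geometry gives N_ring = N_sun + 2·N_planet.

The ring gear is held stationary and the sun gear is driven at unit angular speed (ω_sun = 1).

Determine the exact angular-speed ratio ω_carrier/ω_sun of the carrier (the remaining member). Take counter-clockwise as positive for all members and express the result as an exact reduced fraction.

N_ring = 36 + 2·14 = 64
36(ω_s−ω_c) = −64(ω_r−ω_c),  ω_r=0, ω_s=1
36(1−ω_c) = −64(0−ω_c)  ⇒  100ω_c = 36  ⇒  ω_c = 9/25
ω_c/ω_s = 9/25

9/25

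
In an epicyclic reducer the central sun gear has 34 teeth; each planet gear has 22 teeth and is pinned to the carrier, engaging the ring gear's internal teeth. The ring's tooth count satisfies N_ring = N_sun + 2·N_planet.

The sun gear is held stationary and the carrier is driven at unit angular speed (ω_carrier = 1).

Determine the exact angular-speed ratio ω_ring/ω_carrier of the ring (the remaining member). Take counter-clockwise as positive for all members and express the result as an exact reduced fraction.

N_ring = 34 + 2·22 = 78
34(ω_s−ω_c) = −78(ω_r−ω_c),  ω_s=0, ω_c=1
ω_r = 1 − (34/78)(0−1) = 56/39
ω_r/ω_c = 56/39

56/39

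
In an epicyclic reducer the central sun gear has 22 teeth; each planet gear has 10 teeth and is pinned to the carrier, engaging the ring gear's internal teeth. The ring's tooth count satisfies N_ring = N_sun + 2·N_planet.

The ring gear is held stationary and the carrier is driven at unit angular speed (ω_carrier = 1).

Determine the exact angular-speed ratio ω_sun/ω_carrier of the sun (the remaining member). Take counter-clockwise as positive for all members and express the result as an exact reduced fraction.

N_ring = 22 + 2·10 = 42
22(ω_s−ω_c) = −42(ω_r−ω_c),  ω_r=0, ω_c=1
ω_s = 1 − (42/22)(0−1) = 32/11
ω_s/ω_c = 32/11

32/11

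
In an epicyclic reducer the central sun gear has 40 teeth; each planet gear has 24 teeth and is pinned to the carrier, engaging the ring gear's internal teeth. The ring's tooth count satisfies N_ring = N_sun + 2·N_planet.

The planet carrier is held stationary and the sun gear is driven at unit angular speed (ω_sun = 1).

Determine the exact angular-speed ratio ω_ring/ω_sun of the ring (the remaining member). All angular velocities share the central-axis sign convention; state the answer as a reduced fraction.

-5/11

N_ring = 40 + 2·24 = 88
40(ω_s−ω_c) = −88(ω_r−ω_c),  ω_c=0, ω_s=1
ω_r = 0 − (40/88)(1−0) = -5/11
ω_r/ω_s = -5/11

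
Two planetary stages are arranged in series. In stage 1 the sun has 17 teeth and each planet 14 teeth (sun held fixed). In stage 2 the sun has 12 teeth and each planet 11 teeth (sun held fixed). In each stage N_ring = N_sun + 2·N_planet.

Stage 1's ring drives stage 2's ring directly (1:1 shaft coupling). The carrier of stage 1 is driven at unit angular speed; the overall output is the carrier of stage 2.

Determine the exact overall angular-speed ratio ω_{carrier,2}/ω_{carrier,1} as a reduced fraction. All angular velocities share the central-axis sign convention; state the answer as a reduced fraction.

1054/1035

Stage 1: N_ring = 17 + 2·14 = 45
Stage 1: 17(ω_s−ω_c) = −45(ω_r−ω_c),  ω_s=0, ω_c=1
Stage 1: ω_r = 1 − (17/45)(0−1) = 62/45
  ⇒ ω_r¹/ω_c¹ = 62/45
Stage 2: N_ring = 12 + 2·11 = 34
Stage 2: 12(ω_s−ω_c) = −34(ω_r−ω_c),  ω_s=0, ω_r=1
Stage 2: 12(0−ω_c) = −34(1−ω_c)  ⇒  46ω_c = 34  ⇒  ω_c = 17/23
  ⇒ ω_c²/ω_r² = 17/23
Coupling ω_r² = ω_r¹ ⇒ overall = 62/45 × 17/23 = 1054/1035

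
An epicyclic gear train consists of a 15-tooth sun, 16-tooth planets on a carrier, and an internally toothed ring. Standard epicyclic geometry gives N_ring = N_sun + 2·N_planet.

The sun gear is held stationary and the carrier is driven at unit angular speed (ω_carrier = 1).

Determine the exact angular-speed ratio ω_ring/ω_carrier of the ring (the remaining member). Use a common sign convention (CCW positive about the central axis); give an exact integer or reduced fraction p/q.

N_ring = 15 + 2·16 = 47
15(ω_s−ω_c) = −47(ω_r−ω_c),  ω_s=0, ω_c=1
ω_r = 1 − (15/47)(0−1) = 62/47
ω_r/ω_c = 62/47

62/47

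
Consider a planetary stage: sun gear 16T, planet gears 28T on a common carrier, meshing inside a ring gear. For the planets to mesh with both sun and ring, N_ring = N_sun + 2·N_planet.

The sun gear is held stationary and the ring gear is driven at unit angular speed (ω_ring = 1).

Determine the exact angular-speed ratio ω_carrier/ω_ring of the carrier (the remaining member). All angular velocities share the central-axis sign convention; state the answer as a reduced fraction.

N_ring = 16 + 2·28 = 72
16(ω_s−ω_c) = −72(ω_r−ω_c),  ω_s=0, ω_r=1
16(0−ω_c) = −72(1−ω_c)  ⇒  88ω_c = 72  ⇒  ω_c = 9/11
ω_c/ω_r = 9/11

9/11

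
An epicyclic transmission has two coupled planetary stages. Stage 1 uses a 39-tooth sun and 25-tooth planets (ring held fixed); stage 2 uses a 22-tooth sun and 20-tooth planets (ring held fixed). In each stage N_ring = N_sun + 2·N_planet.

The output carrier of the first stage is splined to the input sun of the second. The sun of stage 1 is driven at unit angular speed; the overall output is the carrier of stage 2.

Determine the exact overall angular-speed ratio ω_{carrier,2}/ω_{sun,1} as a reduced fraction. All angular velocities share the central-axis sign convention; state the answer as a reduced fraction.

143/1792

Stage 1: N_ring = 39 + 2·25 = 89
Stage 1: 39(ω_s−ω_c) = −89(ω_r−ω_c),  ω_r=0, ω_s=1
Stage 1: 39(1−ω_c) = −89(0−ω_c)  ⇒  128ω_c = 39  ⇒  ω_c = 39/128
  ⇒ ω_c¹/ω_s¹ = 39/128
Stage 2: N_ring = 22 + 2·20 = 62
Stage 2: 22(ω_s−ω_c) = −62(ω_r−ω_c),  ω_r=0, ω_s=1
Stage 2: 22(1−ω_c) = −62(0−ω_c)  ⇒  84ω_c = 22  ⇒  ω_c = 11/42
  ⇒ ω_c²/ω_s² = 11/42
Coupling ω_s² = ω_c¹ ⇒ overall = 39/128 × 11/42 = 143/1792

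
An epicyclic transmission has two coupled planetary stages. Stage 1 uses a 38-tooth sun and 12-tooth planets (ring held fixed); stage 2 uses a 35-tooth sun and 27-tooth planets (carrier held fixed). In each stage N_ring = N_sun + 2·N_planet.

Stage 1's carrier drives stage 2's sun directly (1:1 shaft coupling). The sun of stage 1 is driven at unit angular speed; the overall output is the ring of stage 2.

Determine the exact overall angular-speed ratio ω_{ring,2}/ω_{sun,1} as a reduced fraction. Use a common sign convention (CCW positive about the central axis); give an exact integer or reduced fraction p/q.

-133/890

Stage 1: N_ring = 38 + 2·12 = 62
Stage 1: 38(ω_s−ω_c) = −62(ω_r−ω_c),  ω_r=0, ω_s=1
Stage 1: 38(1−ω_c) = −62(0−ω_c)  ⇒  100ω_c = 38  ⇒  ω_c = 19/50
  ⇒ ω_c¹/ω_s¹ = 19/50
Stage 2: N_ring = 35 + 2·27 = 89
Stage 2: 35(ω_s−ω_c) = −89(ω_r−ω_c),  ω_c=0, ω_s=1
Stage 2: ω_r = 0 − (35/89)(1−0) = -35/89
  ⇒ ω_r²/ω_s² = -35/89
Coupling ω_s² = ω_c¹ ⇒ overall = 19/50 × -35/89 = -133/890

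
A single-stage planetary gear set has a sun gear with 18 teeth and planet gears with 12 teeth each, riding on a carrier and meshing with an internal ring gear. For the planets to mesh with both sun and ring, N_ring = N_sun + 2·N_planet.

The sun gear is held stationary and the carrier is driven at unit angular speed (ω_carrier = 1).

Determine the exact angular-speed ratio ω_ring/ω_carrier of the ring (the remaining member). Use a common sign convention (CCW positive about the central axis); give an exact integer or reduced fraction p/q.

10/7

N_ring = 18 + 2·12 = 42
18(ω_s−ω_c) = −42(ω_r−ω_c),  ω_s=0, ω_c=1
ω_r = 1 − (18/42)(0−1) = 10/7
ω_r/ω_c = 10/7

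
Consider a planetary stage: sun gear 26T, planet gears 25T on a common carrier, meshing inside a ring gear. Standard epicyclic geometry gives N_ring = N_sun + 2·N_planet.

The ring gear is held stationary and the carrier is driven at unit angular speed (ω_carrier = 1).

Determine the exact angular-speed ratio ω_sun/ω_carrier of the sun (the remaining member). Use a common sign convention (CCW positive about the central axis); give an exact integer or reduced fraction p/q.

N_ring = 26 + 2·25 = 76
26(ω_s−ω_c) = −76(ω_r−ω_c),  ω_r=0, ω_c=1
ω_s = 1 − (76/26)(0−1) = 51/13
ω_s/ω_c = 51/13

51/13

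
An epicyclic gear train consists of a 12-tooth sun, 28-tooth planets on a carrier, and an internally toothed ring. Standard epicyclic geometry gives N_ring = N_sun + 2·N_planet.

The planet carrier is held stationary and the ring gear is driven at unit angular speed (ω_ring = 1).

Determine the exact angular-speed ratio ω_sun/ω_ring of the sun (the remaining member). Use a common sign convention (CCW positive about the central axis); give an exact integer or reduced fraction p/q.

-17/3

N_ring = 12 + 2·28 = 68
12(ω_s−ω_c) = −68(ω_r−ω_c),  ω_c=0, ω_r=1
ω_s = 0 − (68/12)(1−0) = -17/3
ω_s/ω_r = -17/3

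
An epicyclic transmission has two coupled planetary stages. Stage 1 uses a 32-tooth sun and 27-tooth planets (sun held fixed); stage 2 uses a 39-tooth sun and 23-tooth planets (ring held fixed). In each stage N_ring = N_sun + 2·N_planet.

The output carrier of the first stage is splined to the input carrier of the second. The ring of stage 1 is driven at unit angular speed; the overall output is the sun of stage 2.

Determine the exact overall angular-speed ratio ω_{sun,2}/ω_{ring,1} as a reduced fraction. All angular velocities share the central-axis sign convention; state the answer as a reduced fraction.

Stage 1: N_ring = 32 + 2·27 = 86
Stage 1: 32(ω_s−ω_c) = −86(ω_r−ω_c),  ω_s=0, ω_r=1
Stage 1: 32(0−ω_c) = −86(1−ω_c)  ⇒  118ω_c = 86  ⇒  ω_c = 43/59
  ⇒ ω_c¹/ω_r¹ = 43/59
Stage 2: N_ring = 39 + 2·23 = 85
Stage 2: 39(ω_s−ω_c) = −85(ω_r−ω_c),  ω_r=0, ω_c=1
Stage 2: ω_s = 1 − (85/39)(0−1) = 124/39
  ⇒ ω_s²/ω_c² = 124/39
Coupling ω_c² = ω_c¹ ⇒ overall = 43/59 × 124/39 = 5332/2301

5332/2301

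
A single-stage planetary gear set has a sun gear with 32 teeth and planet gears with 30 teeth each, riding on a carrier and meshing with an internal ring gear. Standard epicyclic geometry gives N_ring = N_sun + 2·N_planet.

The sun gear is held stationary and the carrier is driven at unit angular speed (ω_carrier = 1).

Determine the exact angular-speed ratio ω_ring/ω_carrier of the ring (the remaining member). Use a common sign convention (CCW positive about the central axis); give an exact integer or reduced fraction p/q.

N_ring = 32 + 2·30 = 92
32(ω_s−ω_c) = −92(ω_r−ω_c),  ω_s=0, ω_c=1
ω_r = 1 − (32/92)(0−1) = 31/23
ω_r/ω_c = 31/23

31/23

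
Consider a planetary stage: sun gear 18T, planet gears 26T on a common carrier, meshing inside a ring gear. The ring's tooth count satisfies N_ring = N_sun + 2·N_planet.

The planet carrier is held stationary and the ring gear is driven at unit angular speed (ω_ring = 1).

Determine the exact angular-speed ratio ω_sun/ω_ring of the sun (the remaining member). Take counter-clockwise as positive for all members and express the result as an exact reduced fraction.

-35/9

N_ring = 18 + 2·26 = 70
18(ω_s−ω_c) = −70(ω_r−ω_c),  ω_c=0, ω_r=1
ω_s = 0 − (70/18)(1−0) = -35/9
ω_s/ω_r = -35/9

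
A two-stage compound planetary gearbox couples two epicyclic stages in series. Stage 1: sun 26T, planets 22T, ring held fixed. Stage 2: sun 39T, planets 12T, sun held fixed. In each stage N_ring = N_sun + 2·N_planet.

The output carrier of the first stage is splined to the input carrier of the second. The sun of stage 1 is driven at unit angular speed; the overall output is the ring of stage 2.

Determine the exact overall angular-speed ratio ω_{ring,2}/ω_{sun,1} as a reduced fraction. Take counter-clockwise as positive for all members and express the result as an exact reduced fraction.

221/504

Stage 1: N_ring = 26 + 2·22 = 70
Stage 1: 26(ω_s−ω_c) = −70(ω_r−ω_c),  ω_r=0, ω_s=1
Stage 1: 26(1−ω_c) = −70(0−ω_c)  ⇒  96ω_c = 26  ⇒  ω_c = 13/48
  ⇒ ω_c¹/ω_s¹ = 13/48
Stage 2: N_ring = 39 + 2·12 = 63
Stage 2: 39(ω_s−ω_c) = −63(ω_r−ω_c),  ω_s=0, ω_c=1
Stage 2: ω_r = 1 − (39/63)(0−1) = 34/21
  ⇒ ω_r²/ω_c² = 34/21
Coupling ω_c² = ω_c¹ ⇒ overall = 13/48 × 34/21 = 221/504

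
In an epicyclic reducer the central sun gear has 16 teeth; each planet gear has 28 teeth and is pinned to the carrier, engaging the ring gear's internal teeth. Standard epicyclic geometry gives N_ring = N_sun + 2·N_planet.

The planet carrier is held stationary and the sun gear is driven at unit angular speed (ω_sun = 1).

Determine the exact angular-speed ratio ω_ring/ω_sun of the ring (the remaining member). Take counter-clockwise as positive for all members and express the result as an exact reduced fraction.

N_ring = 16 + 2·28 = 72
16(ω_s−ω_c) = −72(ω_r−ω_c),  ω_c=0, ω_s=1
ω_r = 0 − (16/72)(1−0) = -2/9
ω_r/ω_s = -2/9

-2/9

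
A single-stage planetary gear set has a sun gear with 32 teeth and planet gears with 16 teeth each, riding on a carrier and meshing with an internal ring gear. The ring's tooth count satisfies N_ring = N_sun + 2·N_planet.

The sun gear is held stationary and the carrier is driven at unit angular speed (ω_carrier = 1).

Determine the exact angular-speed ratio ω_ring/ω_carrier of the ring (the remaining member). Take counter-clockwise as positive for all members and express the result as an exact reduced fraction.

3/2

N_ring = 32 + 2·16 = 64
32(ω_s−ω_c) = −64(ω_r−ω_c),  ω_s=0, ω_c=1
ω_r = 1 − (32/64)(0−1) = 3/2
ω_r/ω_c = 3/2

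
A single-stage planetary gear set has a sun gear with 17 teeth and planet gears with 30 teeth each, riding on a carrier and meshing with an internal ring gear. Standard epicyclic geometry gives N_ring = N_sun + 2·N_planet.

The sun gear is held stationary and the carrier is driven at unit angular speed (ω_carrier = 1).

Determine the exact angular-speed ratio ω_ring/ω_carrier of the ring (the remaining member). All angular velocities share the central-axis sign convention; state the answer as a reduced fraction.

N_ring = 17 + 2·30 = 77
17(ω_s−ω_c) = −77(ω_r−ω_c),  ω_s=0, ω_c=1
ω_r = 1 − (17/77)(0−1) = 94/77
ω_r/ω_c = 94/77

94/77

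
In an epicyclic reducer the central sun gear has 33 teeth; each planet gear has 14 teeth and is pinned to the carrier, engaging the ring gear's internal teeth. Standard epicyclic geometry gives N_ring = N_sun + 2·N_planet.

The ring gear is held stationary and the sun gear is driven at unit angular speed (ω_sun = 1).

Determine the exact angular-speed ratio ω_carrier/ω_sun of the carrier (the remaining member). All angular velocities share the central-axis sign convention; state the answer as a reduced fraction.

33/94

N_ring = 33 + 2·14 = 61
33(ω_s−ω_c) = −61(ω_r−ω_c),  ω_r=0, ω_s=1
33(1−ω_c) = −61(0−ω_c)  ⇒  94ω_c = 33  ⇒  ω_c = 33/94
ω_c/ω_s = 33/94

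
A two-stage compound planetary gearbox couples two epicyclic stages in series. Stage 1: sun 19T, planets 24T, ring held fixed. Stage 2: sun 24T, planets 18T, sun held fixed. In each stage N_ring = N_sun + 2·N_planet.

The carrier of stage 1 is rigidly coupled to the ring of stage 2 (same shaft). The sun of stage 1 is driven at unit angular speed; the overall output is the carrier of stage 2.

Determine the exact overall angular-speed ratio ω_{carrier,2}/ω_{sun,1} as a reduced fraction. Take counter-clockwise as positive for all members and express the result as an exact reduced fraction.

95/602

Stage 1: N_ring = 19 + 2·24 = 67
Stage 1: 19(ω_s−ω_c) = −67(ω_r−ω_c),  ω_r=0, ω_s=1
Stage 1: 19(1−ω_c) = −67(0−ω_c)  ⇒  86ω_c = 19  ⇒  ω_c = 19/86
  ⇒ ω_c¹/ω_s¹ = 19/86
Stage 2: N_ring = 24 + 2·18 = 60
Stage 2: 24(ω_s−ω_c) = −60(ω_r−ω_c),  ω_s=0, ω_r=1
Stage 2: 24(0−ω_c) = −60(1−ω_c)  ⇒  84ω_c = 60  ⇒  ω_c = 5/7
  ⇒ ω_c²/ω_r² = 5/7
Coupling ω_r² = ω_c¹ ⇒ overall = 19/86 × 5/7 = 95/602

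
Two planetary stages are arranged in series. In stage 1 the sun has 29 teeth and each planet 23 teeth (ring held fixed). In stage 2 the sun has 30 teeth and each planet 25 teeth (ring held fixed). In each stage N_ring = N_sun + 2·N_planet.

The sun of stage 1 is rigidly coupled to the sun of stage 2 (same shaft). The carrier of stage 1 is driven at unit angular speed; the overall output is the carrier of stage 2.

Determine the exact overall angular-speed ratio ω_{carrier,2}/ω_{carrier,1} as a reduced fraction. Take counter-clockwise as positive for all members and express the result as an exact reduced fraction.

Stage 1: N_ring = 29 + 2·23 = 75
Stage 1: 29(ω_s−ω_c) = −75(ω_r−ω_c),  ω_r=0, ω_c=1
Stage 1: ω_s = 1 − (75/29)(0−1) = 104/29
  ⇒ ω_s¹/ω_c¹ = 104/29
Stage 2: N_ring = 30 + 2·25 = 80
Stage 2: 30(ω_s−ω_c) = −80(ω_r−ω_c),  ω_r=0, ω_s=1
Stage 2: 30(1−ω_c) = −80(0−ω_c)  ⇒  110ω_c = 30  ⇒  ω_c = 3/11
  ⇒ ω_c²/ω_s² = 3/11
Coupling ω_s² = ω_s¹ ⇒ overall = 104/29 × 3/11 = 312/319

312/319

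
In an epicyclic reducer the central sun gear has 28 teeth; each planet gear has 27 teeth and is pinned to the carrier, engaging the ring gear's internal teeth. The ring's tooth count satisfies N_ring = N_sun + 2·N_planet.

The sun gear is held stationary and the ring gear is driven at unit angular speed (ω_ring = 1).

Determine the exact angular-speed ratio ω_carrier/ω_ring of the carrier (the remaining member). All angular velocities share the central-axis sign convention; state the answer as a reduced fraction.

N_ring = 28 + 2·27 = 82
28(ω_s−ω_c) = −82(ω_r−ω_c),  ω_s=0, ω_r=1
28(0−ω_c) = −82(1−ω_c)  ⇒  110ω_c = 82  ⇒  ω_c = 41/55
ω_c/ω_r = 41/55

41/55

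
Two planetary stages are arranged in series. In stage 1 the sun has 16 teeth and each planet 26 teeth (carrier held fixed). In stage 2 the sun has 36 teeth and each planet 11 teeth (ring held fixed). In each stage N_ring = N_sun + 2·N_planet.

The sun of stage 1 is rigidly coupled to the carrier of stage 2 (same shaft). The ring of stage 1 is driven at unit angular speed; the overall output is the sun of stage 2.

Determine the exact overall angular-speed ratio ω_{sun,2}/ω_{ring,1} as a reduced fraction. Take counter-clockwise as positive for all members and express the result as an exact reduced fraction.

-799/72

Stage 1: N_ring = 16 + 2·26 = 68
Stage 1: 16(ω_s−ω_c) = −68(ω_r−ω_c),  ω_c=0, ω_r=1
Stage 1: ω_s = 0 − (68/16)(1−0) = -17/4
  ⇒ ω_s¹/ω_r¹ = -17/4
Stage 2: N_ring = 36 + 2·11 = 58
Stage 2: 36(ω_s−ω_c) = −58(ω_r−ω_c),  ω_r=0, ω_c=1
Stage 2: ω_s = 1 − (58/36)(0−1) = 47/18
  ⇒ ω_s²/ω_c² = 47/18
Coupling ω_c² = ω_s¹ ⇒ overall = -17/4 × 47/18 = -799/72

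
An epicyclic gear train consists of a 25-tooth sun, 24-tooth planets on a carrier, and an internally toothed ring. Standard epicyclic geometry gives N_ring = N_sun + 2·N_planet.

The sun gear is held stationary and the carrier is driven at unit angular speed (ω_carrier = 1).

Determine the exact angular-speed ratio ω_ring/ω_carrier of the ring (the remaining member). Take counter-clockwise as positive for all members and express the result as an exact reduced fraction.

N_ring = 25 + 2·24 = 73
25(ω_s−ω_c) = −73(ω_r−ω_c),  ω_s=0, ω_c=1
ω_r = 1 − (25/73)(0−1) = 98/73
ω_r/ω_c = 98/73

98/73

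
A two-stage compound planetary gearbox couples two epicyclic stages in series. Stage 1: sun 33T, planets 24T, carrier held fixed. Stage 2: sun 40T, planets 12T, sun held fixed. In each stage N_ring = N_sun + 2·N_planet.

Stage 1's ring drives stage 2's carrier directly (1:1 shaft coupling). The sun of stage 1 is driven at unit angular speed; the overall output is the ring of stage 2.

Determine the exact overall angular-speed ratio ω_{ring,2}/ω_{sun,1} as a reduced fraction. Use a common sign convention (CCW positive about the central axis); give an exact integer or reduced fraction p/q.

Stage 1: N_ring = 33 + 2·24 = 81
Stage 1: 33(ω_s−ω_c) = −81(ω_r−ω_c),  ω_c=0, ω_s=1
Stage 1: ω_r = 0 − (33/81)(1−0) = -11/27
  ⇒ ω_r¹/ω_s¹ = -11/27
Stage 2: N_ring = 40 + 2·12 = 64
Stage 2: 40(ω_s−ω_c) = −64(ω_r−ω_c),  ω_s=0, ω_c=1
Stage 2: ω_r = 1 − (40/64)(0−1) = 13/8
  ⇒ ω_r²/ω_c² = 13/8
Coupling ω_c² = ω_r¹ ⇒ overall = -11/27 × 13/8 = -143/216

-143/216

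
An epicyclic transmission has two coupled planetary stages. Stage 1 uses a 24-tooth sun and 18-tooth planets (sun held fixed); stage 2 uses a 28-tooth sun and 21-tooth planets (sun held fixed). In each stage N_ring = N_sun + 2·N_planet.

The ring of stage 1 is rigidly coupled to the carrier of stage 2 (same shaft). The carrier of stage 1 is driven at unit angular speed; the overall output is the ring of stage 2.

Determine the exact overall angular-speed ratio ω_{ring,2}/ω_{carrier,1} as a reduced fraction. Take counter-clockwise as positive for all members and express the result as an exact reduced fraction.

49/25

Stage 1: N_ring = 24 + 2·18 = 60
Stage 1: 24(ω_s−ω_c) = −60(ω_r−ω_c),  ω_s=0, ω_c=1
Stage 1: ω_r = 1 − (24/60)(0−1) = 7/5
  ⇒ ω_r¹/ω_c¹ = 7/5
Stage 2: N_ring = 28 + 2·21 = 70
Stage 2: 28(ω_s−ω_c) = −70(ω_r−ω_c),  ω_s=0, ω_c=1
Stage 2: ω_r = 1 − (28/70)(0−1) = 7/5
  ⇒ ω_r²/ω_c² = 7/5
Coupling ω_c² = ω_r¹ ⇒ overall = 7/5 × 7/5 = 49/25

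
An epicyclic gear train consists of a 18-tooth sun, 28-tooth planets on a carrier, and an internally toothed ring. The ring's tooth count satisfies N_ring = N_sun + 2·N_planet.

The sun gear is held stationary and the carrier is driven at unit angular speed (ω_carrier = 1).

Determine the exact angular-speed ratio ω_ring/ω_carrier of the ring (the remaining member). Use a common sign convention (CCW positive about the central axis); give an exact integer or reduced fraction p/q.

46/37

N_ring = 18 + 2·28 = 74
18(ω_s−ω_c) = −74(ω_r−ω_c),  ω_s=0, ω_c=1
ω_r = 1 − (18/74)(0−1) = 46/37
ω_r/ω_c = 46/37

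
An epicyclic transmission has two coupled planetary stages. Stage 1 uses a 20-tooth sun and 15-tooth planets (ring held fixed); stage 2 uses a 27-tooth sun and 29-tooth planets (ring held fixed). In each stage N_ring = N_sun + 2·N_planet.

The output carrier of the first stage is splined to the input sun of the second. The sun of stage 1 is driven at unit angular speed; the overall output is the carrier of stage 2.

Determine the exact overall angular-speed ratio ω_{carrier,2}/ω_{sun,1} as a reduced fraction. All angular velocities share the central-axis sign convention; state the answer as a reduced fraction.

Stage 1: N_ring = 20 + 2·15 = 50
Stage 1: 20(ω_s−ω_c) = −50(ω_r−ω_c),  ω_r=0, ω_s=1
Stage 1: 20(1−ω_c) = −50(0−ω_c)  ⇒  70ω_c = 20  ⇒  ω_c = 2/7
  ⇒ ω_c¹/ω_s¹ = 2/7
Stage 2: N_ring = 27 + 2·29 = 85
Stage 2: 27(ω_s−ω_c) = −85(ω_r−ω_c),  ω_r=0, ω_s=1
Stage 2: 27(1−ω_c) = −85(0−ω_c)  ⇒  112ω_c = 27  ⇒  ω_c = 27/112
  ⇒ ω_c²/ω_s² = 27/112
Coupling ω_s² = ω_c¹ ⇒ overall = 2/7 × 27/112 = 27/392

27/392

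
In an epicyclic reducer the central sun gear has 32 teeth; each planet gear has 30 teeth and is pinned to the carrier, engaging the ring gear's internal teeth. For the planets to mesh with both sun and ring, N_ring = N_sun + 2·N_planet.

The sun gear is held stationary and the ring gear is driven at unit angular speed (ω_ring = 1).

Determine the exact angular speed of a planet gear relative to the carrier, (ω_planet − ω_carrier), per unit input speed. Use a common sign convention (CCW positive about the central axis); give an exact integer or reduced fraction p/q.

368/465

N_ring = 32 + 2·30 = 92
32(ω_s−ω_c) = −92(ω_r−ω_c),  ω_s=0, ω_r=1
32(0−ω_c) = −92(1−ω_c)  ⇒  124ω_c = 92  ⇒  ω_c = 23/31
sun–planet: 32·(0−23/31) = −30·(ω_p−ω_c)  ⇒  ω_p−ω_c = −(32/30)·(-23/31) = 368/465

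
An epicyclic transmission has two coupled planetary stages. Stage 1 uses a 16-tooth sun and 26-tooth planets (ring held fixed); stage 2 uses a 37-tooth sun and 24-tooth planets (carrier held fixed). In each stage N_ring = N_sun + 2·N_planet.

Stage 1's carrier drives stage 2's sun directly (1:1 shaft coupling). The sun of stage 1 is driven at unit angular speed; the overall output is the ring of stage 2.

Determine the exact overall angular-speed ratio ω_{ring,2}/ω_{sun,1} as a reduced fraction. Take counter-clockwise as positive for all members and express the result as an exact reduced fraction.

-148/1785

Stage 1: N_ring = 16 + 2·26 = 68
Stage 1: 16(ω_s−ω_c) = −68(ω_r−ω_c),  ω_r=0, ω_s=1
Stage 1: 16(1−ω_c) = −68(0−ω_c)  ⇒  84ω_c = 16  ⇒  ω_c = 4/21
  ⇒ ω_c¹/ω_s¹ = 4/21
Stage 2: N_ring = 37 + 2·24 = 85
Stage 2: 37(ω_s−ω_c) = −85(ω_r−ω_c),  ω_c=0, ω_s=1
Stage 2: ω_r = 0 − (37/85)(1−0) = -37/85
  ⇒ ω_r²/ω_s² = -37/85
Coupling ω_s² = ω_c¹ ⇒ overall = 4/21 × -37/85 = -148/1785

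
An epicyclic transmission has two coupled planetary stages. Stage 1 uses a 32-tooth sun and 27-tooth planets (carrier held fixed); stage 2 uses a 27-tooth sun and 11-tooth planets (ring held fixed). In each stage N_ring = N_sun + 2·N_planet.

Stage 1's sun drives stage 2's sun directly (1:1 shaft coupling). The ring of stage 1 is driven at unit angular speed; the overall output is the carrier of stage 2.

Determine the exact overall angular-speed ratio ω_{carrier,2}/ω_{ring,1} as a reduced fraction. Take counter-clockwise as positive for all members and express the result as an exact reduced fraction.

-1161/1216

Stage 1: N_ring = 32 + 2·27 = 86
Stage 1: 32(ω_s−ω_c) = −86(ω_r−ω_c),  ω_c=0, ω_r=1
Stage 1: ω_s = 0 − (86/32)(1−0) = -43/16
  ⇒ ω_s¹/ω_r¹ = -43/16
Stage 2: N_ring = 27 + 2·11 = 49
Stage 2: 27(ω_s−ω_c) = −49(ω_r−ω_c),  ω_r=0, ω_s=1
Stage 2: 27(1−ω_c) = −49(0−ω_c)  ⇒  76ω_c = 27  ⇒  ω_c = 27/76
  ⇒ ω_c²/ω_s² = 27/76
Coupling ω_s² = ω_s¹ ⇒ overall = -43/16 × 27/76 = -1161/1216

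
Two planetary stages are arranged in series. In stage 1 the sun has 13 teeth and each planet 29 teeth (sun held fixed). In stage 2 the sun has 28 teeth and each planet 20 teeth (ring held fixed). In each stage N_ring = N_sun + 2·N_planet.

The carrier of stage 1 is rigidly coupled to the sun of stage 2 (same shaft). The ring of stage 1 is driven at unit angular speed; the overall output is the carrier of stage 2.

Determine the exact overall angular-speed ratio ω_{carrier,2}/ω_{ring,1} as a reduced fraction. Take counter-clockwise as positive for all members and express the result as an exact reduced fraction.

Stage 1: N_ring = 13 + 2·29 = 71
Stage 1: 13(ω_s−ω_c) = −71(ω_r−ω_c),  ω_s=0, ω_r=1
Stage 1: 13(0−ω_c) = −71(1−ω_c)  ⇒  84ω_c = 71  ⇒  ω_c = 71/84
  ⇒ ω_c¹/ω_r¹ = 71/84
Stage 2: N_ring = 28 + 2·20 = 68
Stage 2: 28(ω_s−ω_c) = −68(ω_r−ω_c),  ω_r=0, ω_s=1
Stage 2: 28(1−ω_c) = −68(0−ω_c)  ⇒  96ω_c = 28  ⇒  ω_c = 7/24
  ⇒ ω_c²/ω_s² = 7/24
Coupling ω_s² = ω_c¹ ⇒ overall = 71/84 × 7/24 = 71/288

71/288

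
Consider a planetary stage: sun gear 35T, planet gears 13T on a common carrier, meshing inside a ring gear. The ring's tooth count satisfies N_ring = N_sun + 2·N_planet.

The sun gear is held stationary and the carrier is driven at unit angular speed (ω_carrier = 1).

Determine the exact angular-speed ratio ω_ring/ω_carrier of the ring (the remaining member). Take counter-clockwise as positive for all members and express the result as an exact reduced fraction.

96/61

N_ring = 35 + 2·13 = 61
35(ω_s−ω_c) = −61(ω_r−ω_c),  ω_s=0, ω_c=1
ω_r = 1 − (35/61)(0−1) = 96/61
ω_r/ω_c = 96/61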